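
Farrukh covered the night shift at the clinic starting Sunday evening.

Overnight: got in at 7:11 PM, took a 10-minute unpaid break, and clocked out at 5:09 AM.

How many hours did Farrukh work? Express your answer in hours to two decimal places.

Overnight: 7:11 PM → midnight = 4 h 49 min; midnight → 5:09 AM = 5 h 9 min; span 9 h 58 min; less 10 min break → 9 h 48 min

9.80 hours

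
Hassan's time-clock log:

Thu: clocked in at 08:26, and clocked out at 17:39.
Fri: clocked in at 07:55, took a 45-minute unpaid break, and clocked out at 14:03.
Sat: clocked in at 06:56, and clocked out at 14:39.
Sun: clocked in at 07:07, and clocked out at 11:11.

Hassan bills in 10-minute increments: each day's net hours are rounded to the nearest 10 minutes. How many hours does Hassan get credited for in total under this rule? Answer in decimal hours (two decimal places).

Thu: 08:26–17:39 = 9 h 13 min → rounds to 9 h 10 min
Fri: 07:55–14:03 = 6 h 8 min − 45 min = 5 h 23 min → rounds to 5 h 20 min
Sat: 06:56–14:39 = 7 h 43 min → rounds to 7 h 40 min
Sun: 07:07–11:11 = 4 h 4 min → rounds to 4 h 0 min
Total credited: 26 h 10 min.

26.17 hours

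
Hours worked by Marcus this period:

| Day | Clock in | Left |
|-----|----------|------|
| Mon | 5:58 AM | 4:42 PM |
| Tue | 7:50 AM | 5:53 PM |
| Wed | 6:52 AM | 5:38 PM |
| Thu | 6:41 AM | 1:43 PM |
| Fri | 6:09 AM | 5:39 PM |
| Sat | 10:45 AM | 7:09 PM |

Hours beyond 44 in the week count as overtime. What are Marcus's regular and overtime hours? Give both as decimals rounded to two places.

Regular 44.00 hours, overtime 14.48 hours

Mon: 5:58 AM–4:42 PM = 10 h 44 min
Tue: 7:50 AM–5:53 PM = 10 h 3 min
Wed: 6:52 AM–5:38 PM = 10 h 46 min
Thu: 6:41 AM–1:43 PM = 7 h 2 min
Fri: 6:09 AM–5:39 PM = 11 h 30 min
Sat: 10:45 AM–7:09 PM = 8 h 24 min
Total worked: 58 h 29 min = 58.48 h.
Threshold 44 h → overtime 14 h 29 min, regular 44 h 0 min.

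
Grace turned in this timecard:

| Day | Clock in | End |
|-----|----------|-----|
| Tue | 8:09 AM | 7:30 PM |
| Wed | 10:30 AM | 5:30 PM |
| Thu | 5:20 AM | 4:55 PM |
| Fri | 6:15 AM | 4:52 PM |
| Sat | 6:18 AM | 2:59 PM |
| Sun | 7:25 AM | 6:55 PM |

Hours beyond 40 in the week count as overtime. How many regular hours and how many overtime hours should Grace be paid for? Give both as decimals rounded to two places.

Regular 40.00 hours, overtime 20.73 hours

Tue: 8:09 AM–7:30 PM = 11 h 21 min
Wed: 10:30 AM–5:30 PM = 7 h 0 min
Thu: 5:20 AM–4:55 PM = 11 h 35 min
Fri: 6:15 AM–4:52 PM = 10 h 37 min
Sat: 6:18 AM–2:59 PM = 8 h 41 min
Sun: 7:25 AM–6:55 PM = 11 h 30 min
Total worked: 60 h 44 min = 60.73 h.
Threshold 40 h → overtime 20 h 44 min, regular 40 h 0 min.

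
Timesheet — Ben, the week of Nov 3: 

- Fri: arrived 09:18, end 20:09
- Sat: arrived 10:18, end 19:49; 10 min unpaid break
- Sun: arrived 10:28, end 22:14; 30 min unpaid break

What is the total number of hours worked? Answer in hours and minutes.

31 h 28 min

Fri: 09:18–20:09 = 10 h 51 min
Sat: 10:18–19:49 = 9 h 31 min; less 10 min break → 9 h 21 min
Sun: 10:28–22:14 = 11 h 46 min; less 30 min break → 11 h 16 min
Total: 10 h 51 min + 9 h 21 min + 11 h 16 min = 31 h 28 min.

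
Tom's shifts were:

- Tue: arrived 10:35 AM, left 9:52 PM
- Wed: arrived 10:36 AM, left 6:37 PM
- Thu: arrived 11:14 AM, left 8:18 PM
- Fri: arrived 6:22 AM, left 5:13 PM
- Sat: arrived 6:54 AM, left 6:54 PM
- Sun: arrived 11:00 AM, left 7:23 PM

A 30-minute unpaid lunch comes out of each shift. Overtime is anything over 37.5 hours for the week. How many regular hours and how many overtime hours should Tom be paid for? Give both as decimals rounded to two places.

Regular 37.50 hours, overtime 19.10 hours

Tue: 10:35 AM–9:52 PM = 11 h 17 min; less 30 min break → 10 h 47 min
Wed: 10:36 AM–6:37 PM = 8 h 1 min; less 30 min break → 7 h 31 min
Thu: 11:14 AM–8:18 PM = 9 h 4 min; less 30 min break → 8 h 34 min
Fri: 6:22 AM–5:13 PM = 10 h 51 min; less 30 min break → 10 h 21 min
Sat: 6:54 AM–6:54 PM = 12 h 0 min; less 30 min break → 11 h 30 min
Sun: 11:00 AM–7:23 PM = 8 h 23 min; less 30 min break → 7 h 53 min
Total worked: 56 h 36 min = 56.60 h.
Threshold 37.5 h → overtime 19 h 6 min, regular 37 h 30 min.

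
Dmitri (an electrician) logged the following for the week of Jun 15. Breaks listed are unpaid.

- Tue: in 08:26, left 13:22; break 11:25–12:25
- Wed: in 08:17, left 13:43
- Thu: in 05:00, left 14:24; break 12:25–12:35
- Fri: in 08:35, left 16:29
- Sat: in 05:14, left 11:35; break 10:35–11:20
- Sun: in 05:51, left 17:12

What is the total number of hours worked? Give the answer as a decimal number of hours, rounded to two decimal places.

43.45 hours

Tue: 08:26–13:22 = 4 h 56 min; less 60 min break → 3 h 56 min
Wed: 08:17–13:43 = 5 h 26 min
Thu: 05:00–14:24 = 9 h 24 min; less 10 min break → 9 h 14 min
Fri: 08:35–16:29 = 7 h 54 min
Sat: 05:14–11:35 = 6 h 21 min; less 45 min break → 5 h 36 min
Sun: 05:51–17:12 = 11 h 21 min
Total: 3 h 56 min + 5 h 26 min + 9 h 14 min + 7 h 54 min + 5 h 36 min + 11 h 21 min = 43 h 27 min.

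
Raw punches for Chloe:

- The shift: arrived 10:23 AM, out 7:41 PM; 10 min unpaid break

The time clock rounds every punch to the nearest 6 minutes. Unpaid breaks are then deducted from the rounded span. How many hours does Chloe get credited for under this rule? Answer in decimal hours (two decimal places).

9.13 hours

The shift: in 10:23 AM→10:24 AM, out 7:41 PM→7:42 PM; 9 h 18 min − 10 min = 9 h 8 min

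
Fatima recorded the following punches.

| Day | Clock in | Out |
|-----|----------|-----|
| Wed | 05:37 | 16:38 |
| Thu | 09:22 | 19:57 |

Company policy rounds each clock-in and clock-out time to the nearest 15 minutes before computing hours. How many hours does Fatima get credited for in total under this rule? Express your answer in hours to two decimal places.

22.00 hours

Wed: in 05:37→05:30, out 16:38→16:45; 11 h 15 min
Thu: in 09:22→09:15, out 19:57→20:00; 10 h 45 min
Total credited: 22 h 0 min.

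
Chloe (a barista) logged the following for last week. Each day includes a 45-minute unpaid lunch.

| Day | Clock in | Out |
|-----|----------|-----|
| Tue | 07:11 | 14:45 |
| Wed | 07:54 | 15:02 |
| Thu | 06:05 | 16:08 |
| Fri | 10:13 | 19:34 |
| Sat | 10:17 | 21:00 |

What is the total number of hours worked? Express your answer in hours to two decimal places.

Tue: 07:11–14:45 = 7 h 34 min; less 45 min break → 6 h 49 min
Wed: 07:54–15:02 = 7 h 8 min; less 45 min break → 6 h 23 min
Thu: 06:05–16:08 = 10 h 3 min; less 45 min break → 9 h 18 min
Fri: 10:13–19:34 = 9 h 21 min; less 45 min break → 8 h 36 min
Sat: 10:17–21:00 = 10 h 43 min; less 45 min break → 9 h 58 min
Total: 6 h 49 min + 6 h 23 min + 9 h 18 min + 8 h 36 min + 9 h 58 min = 41 h 4 min.

41.07 hours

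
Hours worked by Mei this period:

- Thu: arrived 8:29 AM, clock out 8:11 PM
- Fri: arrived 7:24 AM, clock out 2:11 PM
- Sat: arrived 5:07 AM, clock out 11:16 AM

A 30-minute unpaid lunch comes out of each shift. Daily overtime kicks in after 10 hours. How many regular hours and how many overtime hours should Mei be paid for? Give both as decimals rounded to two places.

Regular 21.93 hours, overtime 1.20 hours

Thu: 8:29 AM–8:11 PM = 11 h 42 min; less 30 min break → 11 h 12 min
Fri: 7:24 AM–2:11 PM = 6 h 47 min; less 30 min break → 6 h 17 min
Sat: 5:07 AM–11:16 AM = 6 h 9 min; less 30 min break → 5 h 39 min
Thu reg 10 h 0 min / OT 1 h 12 min; Fri reg 6 h 17 min / OT 0 h 0 min; Sat reg 5 h 39 min / OT 0 h 0 min.
Totals: regular 21 h 56 min, overtime 1 h 12 min.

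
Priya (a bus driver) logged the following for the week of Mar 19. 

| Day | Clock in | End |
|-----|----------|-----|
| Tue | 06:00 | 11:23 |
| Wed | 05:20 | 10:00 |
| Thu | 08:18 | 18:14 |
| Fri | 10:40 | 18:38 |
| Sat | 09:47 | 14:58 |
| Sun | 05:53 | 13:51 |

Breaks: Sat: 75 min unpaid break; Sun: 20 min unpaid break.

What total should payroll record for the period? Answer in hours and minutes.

Tue: 06:00–11:23 = 5 h 23 min
Wed: 05:20–10:00 = 4 h 40 min
Thu: 08:18–18:14 = 9 h 56 min
Fri: 10:40–18:38 = 7 h 58 min
Sat: 09:47–14:58 = 5 h 11 min; less 75 min break → 3 h 56 min
Sun: 05:53–13:51 = 7 h 58 min; less 20 min break → 7 h 38 min
Total: 5 h 23 min + 4 h 40 min + 9 h 56 min + 7 h 58 min + 3 h 56 min + 7 h 38 min = 39 h 31 min.

39 h 31 min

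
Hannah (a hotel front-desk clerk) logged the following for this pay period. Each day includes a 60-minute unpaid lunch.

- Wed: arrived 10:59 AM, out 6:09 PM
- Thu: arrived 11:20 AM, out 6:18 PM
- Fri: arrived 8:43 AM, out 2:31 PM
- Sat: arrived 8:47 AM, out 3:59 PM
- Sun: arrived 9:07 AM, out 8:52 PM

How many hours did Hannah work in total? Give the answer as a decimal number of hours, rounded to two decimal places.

33.88 hours

Wed: 10:59 AM–6:09 PM = 7 h 10 min; less 60 min break → 6 h 10 min
Thu: 11:20 AM–6:18 PM = 6 h 58 min; less 60 min break → 5 h 58 min
Fri: 8:43 AM–2:31 PM = 5 h 48 min; less 60 min break → 4 h 48 min
Sat: 8:47 AM–3:59 PM = 7 h 12 min; less 60 min break → 6 h 12 min
Sun: 9:07 AM–8:52 PM = 11 h 45 min; less 60 min break → 10 h 45 min
Total: 6 h 10 min + 5 h 58 min + 4 h 48 min + 6 h 12 min + 10 h 45 min = 33 h 53 min.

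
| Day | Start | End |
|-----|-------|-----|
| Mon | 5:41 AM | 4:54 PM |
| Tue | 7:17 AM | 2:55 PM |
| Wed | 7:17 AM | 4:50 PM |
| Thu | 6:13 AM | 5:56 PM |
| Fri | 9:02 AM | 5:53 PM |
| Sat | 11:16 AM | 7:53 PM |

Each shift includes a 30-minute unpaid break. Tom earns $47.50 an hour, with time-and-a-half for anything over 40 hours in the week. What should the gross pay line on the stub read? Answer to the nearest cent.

Mon: 5:41 AM–4:54 PM = 11 h 13 min; less 30 min break → 10 h 43 min
Tue: 7:17 AM–2:55 PM = 7 h 38 min; less 30 min break → 7 h 8 min
Wed: 7:17 AM–4:50 PM = 9 h 33 min; less 30 min break → 9 h 3 min
Thu: 6:13 AM–5:56 PM = 11 h 43 min; less 30 min break → 11 h 13 min
Fri: 9:02 AM–5:53 PM = 8 h 51 min; less 30 min break → 8 h 21 min
Sat: 11:16 AM–7:53 PM = 8 h 37 min; less 30 min break → 8 h 7 min
Total worked: 54 h 35 min = 3275 min.
Regular 40 h 0 min = 2400 min at $47.50/h; overtime 14 h 35 min = 875 min at $71.25/h.
Pay = (2400 × $47.50 + 875 × $71.25) ÷ 60 = $2939.06.

$2939.06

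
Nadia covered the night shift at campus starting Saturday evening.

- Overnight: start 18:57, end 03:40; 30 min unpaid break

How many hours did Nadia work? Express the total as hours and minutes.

Overnight: 18:57 → midnight = 5 h 3 min; midnight → 03:40 = 3 h 40 min; span 8 h 43 min; less 30 min break → 8 h 13 min

8 h 13 min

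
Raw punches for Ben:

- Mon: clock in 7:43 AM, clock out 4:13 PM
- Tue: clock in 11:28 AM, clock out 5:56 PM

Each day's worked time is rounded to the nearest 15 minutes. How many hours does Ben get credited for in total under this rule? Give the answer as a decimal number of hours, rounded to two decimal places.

Mon: 7:43 AM–4:13 PM = 8 h 30 min → rounds to 8 h 30 min
Tue: 11:28 AM–5:56 PM = 6 h 28 min → rounds to 6 h 30 min
Total credited: 15 h 0 min.

15.00 hours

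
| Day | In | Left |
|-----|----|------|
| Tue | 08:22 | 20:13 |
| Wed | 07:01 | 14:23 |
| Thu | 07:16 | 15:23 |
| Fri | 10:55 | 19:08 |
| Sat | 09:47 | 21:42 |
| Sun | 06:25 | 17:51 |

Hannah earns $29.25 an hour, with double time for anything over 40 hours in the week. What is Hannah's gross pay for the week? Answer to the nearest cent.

$2275.65

Tue: 08:22–20:13 = 11 h 51 min
Wed: 07:01–14:23 = 7 h 22 min
Thu: 07:16–15:23 = 8 h 7 min
Fri: 10:55–19:08 = 8 h 13 min
Sat: 09:47–21:42 = 11 h 55 min
Sun: 06:25–17:51 = 11 h 26 min
Total worked: 58 h 54 min = 3534 min.
Regular 40 h 0 min = 2400 min at $29.25/h; overtime 18 h 54 min = 1134 min at $58.50/h.
Pay = (2400 × $29.25 + 1134 × $58.50) ÷ 60 = $2275.65.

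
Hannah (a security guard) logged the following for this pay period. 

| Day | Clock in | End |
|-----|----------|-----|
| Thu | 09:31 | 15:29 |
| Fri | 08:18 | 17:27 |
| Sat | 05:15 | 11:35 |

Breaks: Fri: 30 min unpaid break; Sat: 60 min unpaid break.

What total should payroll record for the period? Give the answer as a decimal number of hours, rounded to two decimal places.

Thu: 09:31–15:29 = 5 h 58 min
Fri: 08:18–17:27 = 9 h 9 min; less 30 min break → 8 h 39 min
Sat: 05:15–11:35 = 6 h 20 min; less 60 min break → 5 h 20 min
Total: 5 h 58 min + 8 h 39 min + 5 h 20 min = 19 h 57 min.

19.95 hours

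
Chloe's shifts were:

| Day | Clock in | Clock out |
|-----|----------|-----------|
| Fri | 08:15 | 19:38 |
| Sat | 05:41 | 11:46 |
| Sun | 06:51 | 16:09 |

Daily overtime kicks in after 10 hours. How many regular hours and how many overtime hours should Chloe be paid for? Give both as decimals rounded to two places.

Fri: 08:15–19:38 = 11 h 23 min
Sat: 05:41–11:46 = 6 h 5 min
Sun: 06:51–16:09 = 9 h 18 min
Fri reg 10 h 0 min / OT 1 h 23 min; Sat reg 6 h 5 min / OT 0 h 0 min; Sun reg 9 h 18 min / OT 0 h 0 min.
Totals: regular 25 h 23 min, overtime 1 h 23 min.

Regular 25.38 hours, overtime 1.38 hours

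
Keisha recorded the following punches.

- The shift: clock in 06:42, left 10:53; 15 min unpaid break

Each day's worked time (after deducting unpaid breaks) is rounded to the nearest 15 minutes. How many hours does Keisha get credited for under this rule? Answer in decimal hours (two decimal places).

The shift: 06:42–10:53 = 4 h 11 min − 15 min = 3 h 56 min → rounds to 4 h 0 min

4.00 hours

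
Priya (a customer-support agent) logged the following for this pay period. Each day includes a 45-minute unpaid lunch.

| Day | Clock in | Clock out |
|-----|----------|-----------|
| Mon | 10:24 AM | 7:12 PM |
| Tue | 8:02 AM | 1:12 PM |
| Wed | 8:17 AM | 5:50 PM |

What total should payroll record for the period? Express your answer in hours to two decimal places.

21.27 hours

Mon: 10:24 AM–7:12 PM = 8 h 48 min; less 45 min break → 8 h 3 min
Tue: 8:02 AM–1:12 PM = 5 h 10 min; less 45 min break → 4 h 25 min
Wed: 8:17 AM–5:50 PM = 9 h 33 min; less 45 min break → 8 h 48 min
Total: 8 h 3 min + 4 h 25 min + 8 h 48 min = 21 h 16 min.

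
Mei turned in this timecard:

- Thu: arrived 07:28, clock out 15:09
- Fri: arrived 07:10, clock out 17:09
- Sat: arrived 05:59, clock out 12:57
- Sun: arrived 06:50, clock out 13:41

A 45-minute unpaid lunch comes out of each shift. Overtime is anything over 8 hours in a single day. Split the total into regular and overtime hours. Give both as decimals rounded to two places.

Regular 27.25 hours, overtime 1.23 hours

Thu: 07:28–15:09 = 7 h 41 min; less 45 min break → 6 h 56 min
Fri: 07:10–17:09 = 9 h 59 min; less 45 min break → 9 h 14 min
Sat: 05:59–12:57 = 6 h 58 min; less 45 min break → 6 h 13 min
Sun: 06:50–13:41 = 6 h 51 min; less 45 min break → 6 h 6 min
Thu reg 6 h 56 min / OT 0 h 0 min; Fri reg 8 h 0 min / OT 1 h 14 min; Sat reg 6 h 13 min / OT 0 h 0 min; Sun reg 6 h 6 min / OT 0 h 0 min.
Totals: regular 27 h 15 min, overtime 1 h 14 min.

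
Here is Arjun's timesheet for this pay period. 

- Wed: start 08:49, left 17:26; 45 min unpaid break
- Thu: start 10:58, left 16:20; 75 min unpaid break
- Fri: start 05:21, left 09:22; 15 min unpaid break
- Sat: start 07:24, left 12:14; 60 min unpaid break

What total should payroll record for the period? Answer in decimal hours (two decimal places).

Wed: 08:49–17:26 = 8 h 37 min; less 45 min break → 7 h 52 min
Thu: 10:58–16:20 = 5 h 22 min; less 75 min break → 4 h 7 min
Fri: 05:21–09:22 = 4 h 1 min; less 15 min break → 3 h 46 min
Sat: 07:24–12:14 = 4 h 50 min; less 60 min break → 3 h 50 min
Total: 7 h 52 min + 4 h 7 min + 3 h 46 min + 3 h 50 min = 19 h 35 min.

19.58 hours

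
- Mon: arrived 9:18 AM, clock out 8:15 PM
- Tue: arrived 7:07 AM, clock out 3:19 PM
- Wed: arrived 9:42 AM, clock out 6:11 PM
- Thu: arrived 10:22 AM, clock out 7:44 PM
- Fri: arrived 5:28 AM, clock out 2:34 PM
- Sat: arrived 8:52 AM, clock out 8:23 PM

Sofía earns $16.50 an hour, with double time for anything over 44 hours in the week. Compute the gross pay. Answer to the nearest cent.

$1175.35

Mon: 9:18 AM–8:15 PM = 10 h 57 min
Tue: 7:07 AM–3:19 PM = 8 h 12 min
Wed: 9:42 AM–6:11 PM = 8 h 29 min
Thu: 10:22 AM–7:44 PM = 9 h 22 min
Fri: 5:28 AM–2:34 PM = 9 h 6 min
Sat: 8:52 AM–8:23 PM = 11 h 31 min
Total worked: 57 h 37 min = 3457 min.
Regular 44 h 0 min = 2640 min at $16.50/h; overtime 13 h 37 min = 817 min at $33.00/h.
Pay = (2640 × $16.50 + 817 × $33.00) ÷ 60 = $1175.35.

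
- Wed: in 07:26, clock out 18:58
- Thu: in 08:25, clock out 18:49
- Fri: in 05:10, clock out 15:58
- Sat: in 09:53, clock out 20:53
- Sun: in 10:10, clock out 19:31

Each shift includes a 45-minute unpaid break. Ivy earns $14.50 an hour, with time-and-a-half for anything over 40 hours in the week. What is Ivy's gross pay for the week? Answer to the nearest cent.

Wed: 07:26–18:58 = 11 h 32 min; less 45 min break → 10 h 47 min
Thu: 08:25–18:49 = 10 h 24 min; less 45 min break → 9 h 39 min
Fri: 05:10–15:58 = 10 h 48 min; less 45 min break → 10 h 3 min
Sat: 09:53–20:53 = 11 h 0 min; less 45 min break → 10 h 15 min
Sun: 10:10–19:31 = 9 h 21 min; less 45 min break → 8 h 36 min
Total worked: 49 h 20 min = 2960 min.
Regular 40 h 0 min = 2400 min at $14.50/h; overtime 9 h 20 min = 560 min at $21.75/h.
Pay = (2400 × $14.50 + 560 × $21.75) ÷ 60 = $783.00.

$783.00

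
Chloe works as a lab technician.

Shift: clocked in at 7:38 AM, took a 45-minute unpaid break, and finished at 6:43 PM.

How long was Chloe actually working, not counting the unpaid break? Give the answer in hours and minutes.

Shift: 7:38 AM–6:43 PM = 11 h 5 min; less 45 min break → 10 h 20 min

10 h 20 min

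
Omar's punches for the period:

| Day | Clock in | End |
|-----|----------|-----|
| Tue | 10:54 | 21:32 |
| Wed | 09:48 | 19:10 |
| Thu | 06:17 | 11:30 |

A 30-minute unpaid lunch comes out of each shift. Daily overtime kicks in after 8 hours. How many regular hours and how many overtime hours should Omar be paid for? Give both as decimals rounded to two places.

Regular 20.72 hours, overtime 3.00 hours

Tue: 10:54–21:32 = 10 h 38 min; less 30 min break → 10 h 8 min
Wed: 09:48–19:10 = 9 h 22 min; less 30 min break → 8 h 52 min
Thu: 06:17–11:30 = 5 h 13 min; less 30 min break → 4 h 43 min
Tue reg 8 h 0 min / OT 2 h 8 min; Wed reg 8 h 0 min / OT 0 h 52 min; Thu reg 4 h 43 min / OT 0 h 0 min.
Totals: regular 20 h 43 min, overtime 3 h 0 min.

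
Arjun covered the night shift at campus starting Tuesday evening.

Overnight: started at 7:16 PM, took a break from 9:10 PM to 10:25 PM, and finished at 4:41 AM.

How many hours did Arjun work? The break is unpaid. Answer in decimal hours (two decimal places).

8.17 hours

Overnight: 7:16 PM → midnight = 4 h 44 min; midnight → 4:41 AM = 4 h 41 min; span 9 h 25 min; less 75 min break → 8 h 10 min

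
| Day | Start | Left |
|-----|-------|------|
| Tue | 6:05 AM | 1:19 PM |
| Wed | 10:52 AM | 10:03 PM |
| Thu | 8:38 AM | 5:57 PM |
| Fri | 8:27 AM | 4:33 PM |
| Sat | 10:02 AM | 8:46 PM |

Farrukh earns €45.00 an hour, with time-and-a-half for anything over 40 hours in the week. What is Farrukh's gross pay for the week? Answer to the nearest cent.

Tue: 6:05 AM–1:19 PM = 7 h 14 min
Wed: 10:52 AM–10:03 PM = 11 h 11 min
Thu: 8:38 AM–5:57 PM = 9 h 19 min
Fri: 8:27 AM–4:33 PM = 8 h 6 min
Sat: 10:02 AM–8:46 PM = 10 h 44 min
Total worked: 46 h 34 min = 2794 min.
Regular 40 h 0 min = 2400 min at €45.00/h; overtime 6 h 34 min = 394 min at €67.50/h.
Pay = (2400 × €45.00 + 394 × €67.50) ÷ 60 = €2243.25.

€2243.25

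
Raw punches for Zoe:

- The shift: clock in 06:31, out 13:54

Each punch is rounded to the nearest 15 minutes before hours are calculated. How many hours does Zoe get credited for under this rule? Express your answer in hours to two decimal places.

The shift: in 06:31→06:30, out 13:54→14:00; 7 h 30 min

7.50 hours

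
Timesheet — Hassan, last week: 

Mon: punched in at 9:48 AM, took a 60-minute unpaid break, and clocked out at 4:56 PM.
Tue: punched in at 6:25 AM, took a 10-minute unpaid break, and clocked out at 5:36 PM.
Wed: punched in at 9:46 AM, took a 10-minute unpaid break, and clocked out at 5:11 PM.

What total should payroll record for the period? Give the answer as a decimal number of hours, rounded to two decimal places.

Mon: 9:48 AM–4:56 PM = 7 h 8 min; less 60 min break → 6 h 8 min
Tue: 6:25 AM–5:36 PM = 11 h 11 min; less 10 min break → 11 h 1 min
Wed: 9:46 AM–5:11 PM = 7 h 25 min; less 10 min break → 7 h 15 min
Total: 6 h 8 min + 11 h 1 min + 7 h 15 min = 24 h 24 min.

24.40 hours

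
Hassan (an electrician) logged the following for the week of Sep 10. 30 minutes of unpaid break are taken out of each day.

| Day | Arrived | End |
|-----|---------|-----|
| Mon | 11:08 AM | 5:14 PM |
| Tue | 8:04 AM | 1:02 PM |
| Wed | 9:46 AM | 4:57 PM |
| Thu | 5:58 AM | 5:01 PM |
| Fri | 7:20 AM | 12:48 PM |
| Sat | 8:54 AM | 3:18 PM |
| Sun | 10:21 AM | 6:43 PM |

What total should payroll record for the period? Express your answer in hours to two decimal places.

46.03 hours

Mon: 11:08 AM–5:14 PM = 6 h 6 min; less 30 min break → 5 h 36 min
Tue: 8:04 AM–1:02 PM = 4 h 58 min; less 30 min break → 4 h 28 min
Wed: 9:46 AM–4:57 PM = 7 h 11 min; less 30 min break → 6 h 41 min
Thu: 5:58 AM–5:01 PM = 11 h 3 min; less 30 min break → 10 h 33 min
Fri: 7:20 AM–12:48 PM = 5 h 28 min; less 30 min break → 4 h 58 min
Sat: 8:54 AM–3:18 PM = 6 h 24 min; less 30 min break → 5 h 54 min
Sun: 10:21 AM–6:43 PM = 8 h 22 min; less 30 min break → 7 h 52 min
Total: 5 h 36 min + 4 h 28 min + 6 h 41 min + 10 h 33 min + 4 h 58 min + 5 h 54 min + 7 h 52 min = 46 h 2 min.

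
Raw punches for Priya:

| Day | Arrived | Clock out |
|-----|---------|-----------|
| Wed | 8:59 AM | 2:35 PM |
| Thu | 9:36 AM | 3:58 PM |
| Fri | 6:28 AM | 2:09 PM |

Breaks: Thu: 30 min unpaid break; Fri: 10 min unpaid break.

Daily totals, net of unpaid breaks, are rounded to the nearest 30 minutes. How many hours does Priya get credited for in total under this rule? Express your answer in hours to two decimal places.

Wed: 8:59 AM–2:35 PM = 5 h 36 min → rounds to 5 h 30 min
Thu: 9:36 AM–3:58 PM = 6 h 22 min − 30 min = 5 h 52 min → rounds to 6 h 0 min
Fri: 6:28 AM–2:09 PM = 7 h 41 min − 10 min = 7 h 31 min → rounds to 7 h 30 min
Total credited: 19 h 0 min.

19.00 hours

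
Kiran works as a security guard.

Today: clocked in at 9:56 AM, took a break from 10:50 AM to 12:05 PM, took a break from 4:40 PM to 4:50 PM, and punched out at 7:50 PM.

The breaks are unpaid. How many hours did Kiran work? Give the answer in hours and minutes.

8 h 29 min

Today: 9:56 AM–7:50 PM = 9 h 54 min; less 85 min break → 8 h 29 min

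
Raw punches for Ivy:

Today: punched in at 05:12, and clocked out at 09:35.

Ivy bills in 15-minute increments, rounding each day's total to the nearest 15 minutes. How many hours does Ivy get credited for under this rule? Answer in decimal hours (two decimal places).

4.50 hours

Today: 05:12–09:35 = 4 h 23 min → rounds to 4 h 30 min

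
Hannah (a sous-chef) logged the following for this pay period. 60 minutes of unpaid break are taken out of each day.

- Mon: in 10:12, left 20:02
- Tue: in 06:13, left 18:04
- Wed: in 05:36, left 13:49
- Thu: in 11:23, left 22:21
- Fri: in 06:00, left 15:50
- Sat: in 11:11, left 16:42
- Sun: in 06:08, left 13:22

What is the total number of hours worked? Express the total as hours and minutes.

Mon: 10:12–20:02 = 9 h 50 min; less 60 min break → 8 h 50 min
Tue: 06:13–18:04 = 11 h 51 min; less 60 min break → 10 h 51 min
Wed: 05:36–13:49 = 8 h 13 min; less 60 min break → 7 h 13 min
Thu: 11:23–22:21 = 10 h 58 min; less 60 min break → 9 h 58 min
Fri: 06:00–15:50 = 9 h 50 min; less 60 min break → 8 h 50 min
Sat: 11:11–16:42 = 5 h 31 min; less 60 min break → 4 h 31 min
Sun: 06:08–13:22 = 7 h 14 min; less 60 min break → 6 h 14 min
Total: 8 h 50 min + 10 h 51 min + 7 h 13 min + 9 h 58 min + 8 h 50 min + 4 h 31 min + 6 h 14 min = 56 h 27 min.

56 h 27 min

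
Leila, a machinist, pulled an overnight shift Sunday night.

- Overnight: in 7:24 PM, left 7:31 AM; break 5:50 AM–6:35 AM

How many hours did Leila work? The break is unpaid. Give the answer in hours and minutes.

11 h 22 min

Overnight: 7:24 PM → midnight = 4 h 36 min; midnight → 7:31 AM = 7 h 31 min; span 12 h 7 min; less 45 min break → 11 h 22 min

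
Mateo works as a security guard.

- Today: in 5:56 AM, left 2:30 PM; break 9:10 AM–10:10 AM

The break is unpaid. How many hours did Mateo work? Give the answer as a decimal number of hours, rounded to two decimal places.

7.57 hours

Today: 5:56 AM–2:30 PM = 8 h 34 min; less 60 min break → 7 h 34 min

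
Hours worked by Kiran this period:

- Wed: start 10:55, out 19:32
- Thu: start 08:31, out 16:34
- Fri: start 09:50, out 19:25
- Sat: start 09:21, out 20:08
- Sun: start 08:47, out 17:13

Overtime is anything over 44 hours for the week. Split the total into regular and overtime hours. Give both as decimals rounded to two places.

Regular 44.00 hours, overtime 1.47 hours

Wed: 10:55–19:32 = 8 h 37 min
Thu: 08:31–16:34 = 8 h 3 min
Fri: 09:50–19:25 = 9 h 35 min
Sat: 09:21–20:08 = 10 h 47 min
Sun: 08:47–17:13 = 8 h 26 min
Total worked: 45 h 28 min = 45.47 h.
Threshold 44 h → overtime 1 h 28 min, regular 44 h 0 min.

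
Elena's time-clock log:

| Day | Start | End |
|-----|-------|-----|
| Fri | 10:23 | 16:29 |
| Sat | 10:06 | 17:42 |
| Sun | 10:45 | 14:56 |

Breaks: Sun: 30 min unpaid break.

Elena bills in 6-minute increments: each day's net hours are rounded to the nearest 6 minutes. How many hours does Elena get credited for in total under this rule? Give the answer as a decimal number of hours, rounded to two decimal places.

17.40 hours

Fri: 10:23–16:29 = 6 h 6 min → rounds to 6 h 6 min
Sat: 10:06–17:42 = 7 h 36 min → rounds to 7 h 36 min
Sun: 10:45–14:56 = 4 h 11 min − 30 min = 3 h 41 min → rounds to 3 h 42 min
Total credited: 17 h 24 min.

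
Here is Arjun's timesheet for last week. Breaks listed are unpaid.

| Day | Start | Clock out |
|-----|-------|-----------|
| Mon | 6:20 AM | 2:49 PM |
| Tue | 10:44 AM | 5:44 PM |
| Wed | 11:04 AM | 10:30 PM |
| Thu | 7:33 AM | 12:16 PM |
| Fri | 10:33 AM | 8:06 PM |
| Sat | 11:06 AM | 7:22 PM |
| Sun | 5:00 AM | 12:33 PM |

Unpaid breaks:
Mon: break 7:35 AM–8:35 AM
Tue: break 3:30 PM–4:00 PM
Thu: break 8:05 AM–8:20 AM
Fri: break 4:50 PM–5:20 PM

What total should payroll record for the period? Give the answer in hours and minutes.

54 h 45 min

Mon: 6:20 AM–2:49 PM = 8 h 29 min; less 60 min break → 7 h 29 min
Tue: 10:44 AM–5:44 PM = 7 h 0 min; less 30 min break → 6 h 30 min
Wed: 11:04 AM–10:30 PM = 11 h 26 min
Thu: 7:33 AM–12:16 PM = 4 h 43 min; less 15 min break → 4 h 28 min
Fri: 10:33 AM–8:06 PM = 9 h 33 min; less 30 min break → 9 h 3 min
Sat: 11:06 AM–7:22 PM = 8 h 16 min
Sun: 5:00 AM–12:33 PM = 7 h 33 min
Total: 7 h 29 min + 6 h 30 min + 11 h 26 min + 4 h 28 min + 9 h 3 min + 8 h 16 min + 7 h 33 min = 54 h 45 min.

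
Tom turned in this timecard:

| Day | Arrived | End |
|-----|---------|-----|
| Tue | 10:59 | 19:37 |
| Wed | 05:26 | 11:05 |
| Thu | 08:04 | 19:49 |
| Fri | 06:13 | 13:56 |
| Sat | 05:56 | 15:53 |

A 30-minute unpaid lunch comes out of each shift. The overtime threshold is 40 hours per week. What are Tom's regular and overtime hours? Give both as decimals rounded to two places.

Tue: 10:59–19:37 = 8 h 38 min; less 30 min break → 8 h 8 min
Wed: 05:26–11:05 = 5 h 39 min; less 30 min break → 5 h 9 min
Thu: 08:04–19:49 = 11 h 45 min; less 30 min break → 11 h 15 min
Fri: 06:13–13:56 = 7 h 43 min; less 30 min break → 7 h 13 min
Sat: 05:56–15:53 = 9 h 57 min; less 30 min break → 9 h 27 min
Total worked: 41 h 12 min = 41.20 h.
Threshold 40 h → overtime 1 h 12 min, regular 40 h 0 min.

Regular 40.00 hours, overtime 1.20 hours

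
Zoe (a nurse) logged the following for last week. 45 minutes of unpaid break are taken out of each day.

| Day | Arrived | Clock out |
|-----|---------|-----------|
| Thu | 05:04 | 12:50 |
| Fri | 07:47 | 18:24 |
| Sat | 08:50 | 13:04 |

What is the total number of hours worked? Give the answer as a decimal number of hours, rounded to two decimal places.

20.37 hours

Thu: 05:04–12:50 = 7 h 46 min; less 45 min break → 7 h 1 min
Fri: 07:47–18:24 = 10 h 37 min; less 45 min break → 9 h 52 min
Sat: 08:50–13:04 = 4 h 14 min; less 45 min break → 3 h 29 min
Total: 7 h 1 min + 9 h 52 min + 3 h 29 min = 20 h 22 min.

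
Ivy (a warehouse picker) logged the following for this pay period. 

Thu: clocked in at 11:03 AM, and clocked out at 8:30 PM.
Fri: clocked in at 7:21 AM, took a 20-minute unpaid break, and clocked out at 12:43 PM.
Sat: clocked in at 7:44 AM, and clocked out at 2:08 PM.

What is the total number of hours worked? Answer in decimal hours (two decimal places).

Thu: 11:03 AM–8:30 PM = 9 h 27 min
Fri: 7:21 AM–12:43 PM = 5 h 22 min; less 20 min break → 5 h 2 min
Sat: 7:44 AM–2:08 PM = 6 h 24 min
Total: 9 h 27 min + 5 h 2 min + 6 h 24 min = 20 h 53 min.

20.88 hours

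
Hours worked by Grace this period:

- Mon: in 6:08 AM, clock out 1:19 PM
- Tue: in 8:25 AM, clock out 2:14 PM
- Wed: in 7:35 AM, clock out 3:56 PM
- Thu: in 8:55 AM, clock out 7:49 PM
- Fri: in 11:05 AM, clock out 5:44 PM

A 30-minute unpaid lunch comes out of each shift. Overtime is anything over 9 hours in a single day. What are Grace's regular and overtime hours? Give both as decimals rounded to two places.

Mon: 6:08 AM–1:19 PM = 7 h 11 min; less 30 min break → 6 h 41 min
Tue: 8:25 AM–2:14 PM = 5 h 49 min; less 30 min break → 5 h 19 min
Wed: 7:35 AM–3:56 PM = 8 h 21 min; less 30 min break → 7 h 51 min
Thu: 8:55 AM–7:49 PM = 10 h 54 min; less 30 min break → 10 h 24 min
Fri: 11:05 AM–5:44 PM = 6 h 39 min; less 30 min break → 6 h 9 min
Mon reg 6 h 41 min / OT 0 h 0 min; Tue reg 5 h 19 min / OT 0 h 0 min; Wed reg 7 h 51 min / OT 0 h 0 min; Thu reg 9 h 0 min / OT 1 h 24 min; Fri reg 6 h 9 min / OT 0 h 0 min.
Totals: regular 35 h 0 min, overtime 1 h 24 min.

Regular 35.00 hours, overtime 1.40 hours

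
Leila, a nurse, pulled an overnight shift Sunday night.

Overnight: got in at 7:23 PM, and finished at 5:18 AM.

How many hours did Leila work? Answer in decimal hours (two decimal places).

9.92 hours

Overnight: 7:23 PM → midnight = 4 h 37 min; midnight → 5:18 AM = 5 h 18 min; span 9 h 55 min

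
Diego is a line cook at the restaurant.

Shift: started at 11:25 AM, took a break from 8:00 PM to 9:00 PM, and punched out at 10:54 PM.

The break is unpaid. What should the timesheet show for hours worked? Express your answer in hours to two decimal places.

10.48 hours

Shift: 11:25 AM–10:54 PM = 11 h 29 min; less 60 min break → 10 h 29 min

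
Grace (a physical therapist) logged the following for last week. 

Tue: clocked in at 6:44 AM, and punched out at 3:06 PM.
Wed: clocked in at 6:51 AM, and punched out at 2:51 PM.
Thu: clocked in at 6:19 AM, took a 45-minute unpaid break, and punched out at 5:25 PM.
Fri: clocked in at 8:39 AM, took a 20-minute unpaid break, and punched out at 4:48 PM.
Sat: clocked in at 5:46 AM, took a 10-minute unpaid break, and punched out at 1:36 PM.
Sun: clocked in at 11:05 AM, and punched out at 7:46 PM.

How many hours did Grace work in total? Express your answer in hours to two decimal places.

Tue: 6:44 AM–3:06 PM = 8 h 22 min
Wed: 6:51 AM–2:51 PM = 8 h 0 min
Thu: 6:19 AM–5:25 PM = 11 h 6 min; less 45 min break → 10 h 21 min
Fri: 8:39 AM–4:48 PM = 8 h 9 min; less 20 min break → 7 h 49 min
Sat: 5:46 AM–1:36 PM = 7 h 50 min; less 10 min break → 7 h 40 min
Sun: 11:05 AM–7:46 PM = 8 h 41 min
Total: 8 h 22 min + 8 h 0 min + 10 h 21 min + 7 h 49 min + 7 h 40 min + 8 h 41 min = 50 h 53 min.

50.88 hours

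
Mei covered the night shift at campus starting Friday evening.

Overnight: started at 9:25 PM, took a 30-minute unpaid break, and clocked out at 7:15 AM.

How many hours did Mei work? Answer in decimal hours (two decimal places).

Overnight: 9:25 PM → midnight = 2 h 35 min; midnight → 7:15 AM = 7 h 15 min; span 9 h 50 min; less 30 min break → 9 h 20 min

9.33 hours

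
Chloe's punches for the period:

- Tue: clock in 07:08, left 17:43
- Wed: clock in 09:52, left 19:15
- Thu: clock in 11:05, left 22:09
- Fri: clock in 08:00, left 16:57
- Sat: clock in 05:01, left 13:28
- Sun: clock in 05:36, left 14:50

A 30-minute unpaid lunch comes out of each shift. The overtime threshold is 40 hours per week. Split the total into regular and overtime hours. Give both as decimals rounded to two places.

Regular 40.00 hours, overtime 14.67 hours

Tue: 07:08–17:43 = 10 h 35 min; less 30 min break → 10 h 5 min
Wed: 09:52–19:15 = 9 h 23 min; less 30 min break → 8 h 53 min
Thu: 11:05–22:09 = 11 h 4 min; less 30 min break → 10 h 34 min
Fri: 08:00–16:57 = 8 h 57 min; less 30 min break → 8 h 27 min
Sat: 05:01–13:28 = 8 h 27 min; less 30 min break → 7 h 57 min
Sun: 05:36–14:50 = 9 h 14 min; less 30 min break → 8 h 44 min
Total worked: 54 h 40 min = 54.67 h.
Threshold 40 h → overtime 14 h 40 min, regular 40 h 0 min.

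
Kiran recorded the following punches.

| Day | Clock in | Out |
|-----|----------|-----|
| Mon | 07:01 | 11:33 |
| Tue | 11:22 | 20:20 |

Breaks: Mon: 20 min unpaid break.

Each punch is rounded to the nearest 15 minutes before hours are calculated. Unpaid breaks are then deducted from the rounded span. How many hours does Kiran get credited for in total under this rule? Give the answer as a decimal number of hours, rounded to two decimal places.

13.17 hours

Mon: in 07:01→07:00, out 11:33→11:30; 4 h 30 min − 20 min = 4 h 10 min
Tue: in 11:22→11:15, out 20:20→20:15; 9 h 0 min
Total credited: 13 h 10 min.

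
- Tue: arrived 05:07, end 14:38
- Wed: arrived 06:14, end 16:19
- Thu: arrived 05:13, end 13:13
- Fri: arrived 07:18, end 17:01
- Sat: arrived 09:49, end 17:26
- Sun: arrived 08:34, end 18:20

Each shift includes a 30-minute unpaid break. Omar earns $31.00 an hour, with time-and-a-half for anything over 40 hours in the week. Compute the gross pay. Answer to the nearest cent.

Tue: 05:07–14:38 = 9 h 31 min; less 30 min break → 9 h 1 min
Wed: 06:14–16:19 = 10 h 5 min; less 30 min break → 9 h 35 min
Thu: 05:13–13:13 = 8 h 0 min; less 30 min break → 7 h 30 min
Fri: 07:18–17:01 = 9 h 43 min; less 30 min break → 9 h 13 min
Sat: 09:49–17:26 = 7 h 37 min; less 30 min break → 7 h 7 min
Sun: 08:34–18:20 = 9 h 46 min; less 30 min break → 9 h 16 min
Total worked: 51 h 42 min = 3102 min.
Regular 40 h 0 min = 2400 min at $31.00/h; overtime 11 h 42 min = 702 min at $46.50/h.
Pay = (2400 × $31.00 + 702 × $46.50) ÷ 60 = $1784.05.

$1784.05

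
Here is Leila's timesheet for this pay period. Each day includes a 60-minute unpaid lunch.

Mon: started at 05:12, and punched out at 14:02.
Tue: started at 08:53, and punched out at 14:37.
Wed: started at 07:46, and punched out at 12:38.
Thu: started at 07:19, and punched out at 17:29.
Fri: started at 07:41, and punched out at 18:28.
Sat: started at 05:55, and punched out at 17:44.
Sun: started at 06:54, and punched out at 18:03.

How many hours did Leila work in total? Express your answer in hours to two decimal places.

56.35 hours

Mon: 05:12–14:02 = 8 h 50 min; less 60 min break → 7 h 50 min
Tue: 08:53–14:37 = 5 h 44 min; less 60 min break → 4 h 44 min
Wed: 07:46–12:38 = 4 h 52 min; less 60 min break → 3 h 52 min
Thu: 07:19–17:29 = 10 h 10 min; less 60 min break → 9 h 10 min
Fri: 07:41–18:28 = 10 h 47 min; less 60 min break → 9 h 47 min
Sat: 05:55–17:44 = 11 h 49 min; less 60 min break → 10 h 49 min
Sun: 06:54–18:03 = 11 h 9 min; less 60 min break → 10 h 9 min
Total: 7 h 50 min + 4 h 44 min + 3 h 52 min + 9 h 10 min + 9 h 47 min + 10 h 49 min + 10 h 9 min = 56 h 21 min.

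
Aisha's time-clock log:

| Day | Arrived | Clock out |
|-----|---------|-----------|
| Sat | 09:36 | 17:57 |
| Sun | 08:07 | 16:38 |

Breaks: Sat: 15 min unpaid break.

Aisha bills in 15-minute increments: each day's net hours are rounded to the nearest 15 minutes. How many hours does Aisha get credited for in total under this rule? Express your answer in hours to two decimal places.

Sat: 09:36–17:57 = 8 h 21 min − 15 min = 8 h 6 min → rounds to 8 h 0 min
Sun: 08:07–16:38 = 8 h 31 min → rounds to 8 h 30 min
Total credited: 16 h 30 min.

16.50 hours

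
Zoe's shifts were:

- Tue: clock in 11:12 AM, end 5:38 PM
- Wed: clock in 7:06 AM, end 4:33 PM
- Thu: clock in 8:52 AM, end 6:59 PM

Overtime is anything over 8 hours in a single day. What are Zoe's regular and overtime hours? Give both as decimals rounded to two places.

Tue: 11:12 AM–5:38 PM = 6 h 26 min
Wed: 7:06 AM–4:33 PM = 9 h 27 min
Thu: 8:52 AM–6:59 PM = 10 h 7 min
Tue reg 6 h 26 min / OT 0 h 0 min; Wed reg 8 h 0 min / OT 1 h 27 min; Thu reg 8 h 0 min / OT 2 h 7 min.
Totals: regular 22 h 26 min, overtime 3 h 34 min.

Regular 22.43 hours, overtime 3.57 hours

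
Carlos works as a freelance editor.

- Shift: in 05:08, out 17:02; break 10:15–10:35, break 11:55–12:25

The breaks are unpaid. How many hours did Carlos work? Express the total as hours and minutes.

11 h 4 min

Shift: 05:08–17:02 = 11 h 54 min; less 50 min break → 11 h 4 min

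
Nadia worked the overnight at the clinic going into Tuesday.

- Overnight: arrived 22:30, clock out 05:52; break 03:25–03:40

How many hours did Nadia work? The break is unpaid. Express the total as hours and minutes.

7 h 7 min

Overnight: 22:30 → midnight = 1 h 30 min; midnight → 05:52 = 5 h 52 min; span 7 h 22 min; less 15 min break → 7 h 7 min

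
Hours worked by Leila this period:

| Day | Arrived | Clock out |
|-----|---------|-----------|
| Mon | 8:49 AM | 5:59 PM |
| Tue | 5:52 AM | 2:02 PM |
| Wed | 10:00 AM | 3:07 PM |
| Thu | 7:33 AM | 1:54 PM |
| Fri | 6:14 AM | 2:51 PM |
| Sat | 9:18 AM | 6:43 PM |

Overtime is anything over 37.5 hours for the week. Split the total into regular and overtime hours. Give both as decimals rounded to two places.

Mon: 8:49 AM–5:59 PM = 9 h 10 min
Tue: 5:52 AM–2:02 PM = 8 h 10 min
Wed: 10:00 AM–3:07 PM = 5 h 7 min
Thu: 7:33 AM–1:54 PM = 6 h 21 min
Fri: 6:14 AM–2:51 PM = 8 h 37 min
Sat: 9:18 AM–6:43 PM = 9 h 25 min
Total worked: 46 h 50 min = 46.83 h.
Threshold 37.5 h → overtime 9 h 20 min, regular 37 h 30 min.

Regular 37.50 hours, overtime 9.33 hours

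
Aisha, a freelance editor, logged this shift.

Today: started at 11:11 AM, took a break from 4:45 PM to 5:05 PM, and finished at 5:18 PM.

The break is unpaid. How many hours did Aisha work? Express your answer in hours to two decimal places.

Today: 11:11 AM–5:18 PM = 6 h 7 min; less 20 min break → 5 h 47 min

5.78 hours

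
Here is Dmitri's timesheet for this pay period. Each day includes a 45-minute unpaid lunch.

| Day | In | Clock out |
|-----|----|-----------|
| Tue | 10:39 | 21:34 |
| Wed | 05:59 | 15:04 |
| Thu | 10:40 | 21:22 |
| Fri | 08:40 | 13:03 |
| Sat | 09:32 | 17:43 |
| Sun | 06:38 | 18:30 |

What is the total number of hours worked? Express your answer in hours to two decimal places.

Tue: 10:39–21:34 = 10 h 55 min; less 45 min break → 10 h 10 min
Wed: 05:59–15:04 = 9 h 5 min; less 45 min break → 8 h 20 min
Thu: 10:40–21:22 = 10 h 42 min; less 45 min break → 9 h 57 min
Fri: 08:40–13:03 = 4 h 23 min; less 45 min break → 3 h 38 min
Sat: 09:32–17:43 = 8 h 11 min; less 45 min break → 7 h 26 min
Sun: 06:38–18:30 = 11 h 52 min; less 45 min break → 11 h 7 min
Total: 10 h 10 min + 8 h 20 min + 9 h 57 min + 3 h 38 min + 7 h 26 min + 11 h 7 min = 50 h 38 min.

50.63 hours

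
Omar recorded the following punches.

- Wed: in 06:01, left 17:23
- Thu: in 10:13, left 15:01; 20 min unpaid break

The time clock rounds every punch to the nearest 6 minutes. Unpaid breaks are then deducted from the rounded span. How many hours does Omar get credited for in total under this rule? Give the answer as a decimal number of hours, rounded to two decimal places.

Wed: in 06:01→06:00, out 17:23→17:24; 11 h 24 min
Thu: in 10:13→10:12, out 15:01→15:00; 4 h 48 min − 20 min = 4 h 28 min
Total credited: 15 h 52 min.

15.87 hours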